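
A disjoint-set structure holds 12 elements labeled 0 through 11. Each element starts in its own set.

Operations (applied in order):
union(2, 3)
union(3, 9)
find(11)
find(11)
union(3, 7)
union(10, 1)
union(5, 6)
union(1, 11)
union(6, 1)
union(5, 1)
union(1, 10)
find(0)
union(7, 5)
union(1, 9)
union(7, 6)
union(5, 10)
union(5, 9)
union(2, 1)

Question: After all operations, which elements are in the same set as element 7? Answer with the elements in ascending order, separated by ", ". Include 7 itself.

Step 1: union(2, 3) -> merged; set of 2 now {2, 3}
Step 2: union(3, 9) -> merged; set of 3 now {2, 3, 9}
Step 3: find(11) -> no change; set of 11 is {11}
Step 4: find(11) -> no change; set of 11 is {11}
Step 5: union(3, 7) -> merged; set of 3 now {2, 3, 7, 9}
Step 6: union(10, 1) -> merged; set of 10 now {1, 10}
Step 7: union(5, 6) -> merged; set of 5 now {5, 6}
Step 8: union(1, 11) -> merged; set of 1 now {1, 10, 11}
Step 9: union(6, 1) -> merged; set of 6 now {1, 5, 6, 10, 11}
Step 10: union(5, 1) -> already same set; set of 5 now {1, 5, 6, 10, 11}
Step 11: union(1, 10) -> already same set; set of 1 now {1, 5, 6, 10, 11}
Step 12: find(0) -> no change; set of 0 is {0}
Step 13: union(7, 5) -> merged; set of 7 now {1, 2, 3, 5, 6, 7, 9, 10, 11}
Step 14: union(1, 9) -> already same set; set of 1 now {1, 2, 3, 5, 6, 7, 9, 10, 11}
Step 15: union(7, 6) -> already same set; set of 7 now {1, 2, 3, 5, 6, 7, 9, 10, 11}
Step 16: union(5, 10) -> already same set; set of 5 now {1, 2, 3, 5, 6, 7, 9, 10, 11}
Step 17: union(5, 9) -> already same set; set of 5 now {1, 2, 3, 5, 6, 7, 9, 10, 11}
Step 18: union(2, 1) -> already same set; set of 2 now {1, 2, 3, 5, 6, 7, 9, 10, 11}
Component of 7: {1, 2, 3, 5, 6, 7, 9, 10, 11}

Answer: 1, 2, 3, 5, 6, 7, 9, 10, 11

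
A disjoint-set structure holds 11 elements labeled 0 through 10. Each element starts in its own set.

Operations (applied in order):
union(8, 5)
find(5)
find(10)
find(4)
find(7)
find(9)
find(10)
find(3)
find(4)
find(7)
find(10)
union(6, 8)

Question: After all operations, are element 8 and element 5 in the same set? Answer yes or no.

Answer: yes

Derivation:
Step 1: union(8, 5) -> merged; set of 8 now {5, 8}
Step 2: find(5) -> no change; set of 5 is {5, 8}
Step 3: find(10) -> no change; set of 10 is {10}
Step 4: find(4) -> no change; set of 4 is {4}
Step 5: find(7) -> no change; set of 7 is {7}
Step 6: find(9) -> no change; set of 9 is {9}
Step 7: find(10) -> no change; set of 10 is {10}
Step 8: find(3) -> no change; set of 3 is {3}
Step 9: find(4) -> no change; set of 4 is {4}
Step 10: find(7) -> no change; set of 7 is {7}
Step 11: find(10) -> no change; set of 10 is {10}
Step 12: union(6, 8) -> merged; set of 6 now {5, 6, 8}
Set of 8: {5, 6, 8}; 5 is a member.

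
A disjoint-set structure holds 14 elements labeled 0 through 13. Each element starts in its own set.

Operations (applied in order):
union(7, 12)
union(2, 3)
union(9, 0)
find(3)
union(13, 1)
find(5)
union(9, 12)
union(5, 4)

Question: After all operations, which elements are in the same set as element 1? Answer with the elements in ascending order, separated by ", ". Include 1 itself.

Step 1: union(7, 12) -> merged; set of 7 now {7, 12}
Step 2: union(2, 3) -> merged; set of 2 now {2, 3}
Step 3: union(9, 0) -> merged; set of 9 now {0, 9}
Step 4: find(3) -> no change; set of 3 is {2, 3}
Step 5: union(13, 1) -> merged; set of 13 now {1, 13}
Step 6: find(5) -> no change; set of 5 is {5}
Step 7: union(9, 12) -> merged; set of 9 now {0, 7, 9, 12}
Step 8: union(5, 4) -> merged; set of 5 now {4, 5}
Component of 1: {1, 13}

Answer: 1, 13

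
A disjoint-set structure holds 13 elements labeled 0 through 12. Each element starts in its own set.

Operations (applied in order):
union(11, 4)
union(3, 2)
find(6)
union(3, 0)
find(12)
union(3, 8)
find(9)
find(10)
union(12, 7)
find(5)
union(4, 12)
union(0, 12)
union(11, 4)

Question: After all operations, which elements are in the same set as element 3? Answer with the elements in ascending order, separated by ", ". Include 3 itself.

Answer: 0, 2, 3, 4, 7, 8, 11, 12

Derivation:
Step 1: union(11, 4) -> merged; set of 11 now {4, 11}
Step 2: union(3, 2) -> merged; set of 3 now {2, 3}
Step 3: find(6) -> no change; set of 6 is {6}
Step 4: union(3, 0) -> merged; set of 3 now {0, 2, 3}
Step 5: find(12) -> no change; set of 12 is {12}
Step 6: union(3, 8) -> merged; set of 3 now {0, 2, 3, 8}
Step 7: find(9) -> no change; set of 9 is {9}
Step 8: find(10) -> no change; set of 10 is {10}
Step 9: union(12, 7) -> merged; set of 12 now {7, 12}
Step 10: find(5) -> no change; set of 5 is {5}
Step 11: union(4, 12) -> merged; set of 4 now {4, 7, 11, 12}
Step 12: union(0, 12) -> merged; set of 0 now {0, 2, 3, 4, 7, 8, 11, 12}
Step 13: union(11, 4) -> already same set; set of 11 now {0, 2, 3, 4, 7, 8, 11, 12}
Component of 3: {0, 2, 3, 4, 7, 8, 11, 12}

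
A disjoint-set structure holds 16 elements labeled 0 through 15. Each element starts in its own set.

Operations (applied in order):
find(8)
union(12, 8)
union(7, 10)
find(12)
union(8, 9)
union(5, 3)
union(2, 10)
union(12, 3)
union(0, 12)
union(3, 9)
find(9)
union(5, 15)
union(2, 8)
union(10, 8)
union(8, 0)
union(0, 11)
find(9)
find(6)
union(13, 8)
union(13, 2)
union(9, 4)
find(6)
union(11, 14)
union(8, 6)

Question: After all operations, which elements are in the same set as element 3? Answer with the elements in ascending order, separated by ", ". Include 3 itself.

Answer: 0, 2, 3, 4, 5, 6, 7, 8, 9, 10, 11, 12, 13, 14, 15

Derivation:
Step 1: find(8) -> no change; set of 8 is {8}
Step 2: union(12, 8) -> merged; set of 12 now {8, 12}
Step 3: union(7, 10) -> merged; set of 7 now {7, 10}
Step 4: find(12) -> no change; set of 12 is {8, 12}
Step 5: union(8, 9) -> merged; set of 8 now {8, 9, 12}
Step 6: union(5, 3) -> merged; set of 5 now {3, 5}
Step 7: union(2, 10) -> merged; set of 2 now {2, 7, 10}
Step 8: union(12, 3) -> merged; set of 12 now {3, 5, 8, 9, 12}
Step 9: union(0, 12) -> merged; set of 0 now {0, 3, 5, 8, 9, 12}
Step 10: union(3, 9) -> already same set; set of 3 now {0, 3, 5, 8, 9, 12}
Step 11: find(9) -> no change; set of 9 is {0, 3, 5, 8, 9, 12}
Step 12: union(5, 15) -> merged; set of 5 now {0, 3, 5, 8, 9, 12, 15}
Step 13: union(2, 8) -> merged; set of 2 now {0, 2, 3, 5, 7, 8, 9, 10, 12, 15}
Step 14: union(10, 8) -> already same set; set of 10 now {0, 2, 3, 5, 7, 8, 9, 10, 12, 15}
Step 15: union(8, 0) -> already same set; set of 8 now {0, 2, 3, 5, 7, 8, 9, 10, 12, 15}
Step 16: union(0, 11) -> merged; set of 0 now {0, 2, 3, 5, 7, 8, 9, 10, 11, 12, 15}
Step 17: find(9) -> no change; set of 9 is {0, 2, 3, 5, 7, 8, 9, 10, 11, 12, 15}
Step 18: find(6) -> no change; set of 6 is {6}
Step 19: union(13, 8) -> merged; set of 13 now {0, 2, 3, 5, 7, 8, 9, 10, 11, 12, 13, 15}
Step 20: union(13, 2) -> already same set; set of 13 now {0, 2, 3, 5, 7, 8, 9, 10, 11, 12, 13, 15}
Step 21: union(9, 4) -> merged; set of 9 now {0, 2, 3, 4, 5, 7, 8, 9, 10, 11, 12, 13, 15}
Step 22: find(6) -> no change; set of 6 is {6}
Step 23: union(11, 14) -> merged; set of 11 now {0, 2, 3, 4, 5, 7, 8, 9, 10, 11, 12, 13, 14, 15}
Step 24: union(8, 6) -> merged; set of 8 now {0, 2, 3, 4, 5, 6, 7, 8, 9, 10, 11, 12, 13, 14, 15}
Component of 3: {0, 2, 3, 4, 5, 6, 7, 8, 9, 10, 11, 12, 13, 14, 15}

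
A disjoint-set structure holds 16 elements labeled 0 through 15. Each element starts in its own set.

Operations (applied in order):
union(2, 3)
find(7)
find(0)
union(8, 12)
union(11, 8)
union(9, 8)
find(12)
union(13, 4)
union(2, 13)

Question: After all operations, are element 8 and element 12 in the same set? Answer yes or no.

Answer: yes

Derivation:
Step 1: union(2, 3) -> merged; set of 2 now {2, 3}
Step 2: find(7) -> no change; set of 7 is {7}
Step 3: find(0) -> no change; set of 0 is {0}
Step 4: union(8, 12) -> merged; set of 8 now {8, 12}
Step 5: union(11, 8) -> merged; set of 11 now {8, 11, 12}
Step 6: union(9, 8) -> merged; set of 9 now {8, 9, 11, 12}
Step 7: find(12) -> no change; set of 12 is {8, 9, 11, 12}
Step 8: union(13, 4) -> merged; set of 13 now {4, 13}
Step 9: union(2, 13) -> merged; set of 2 now {2, 3, 4, 13}
Set of 8: {8, 9, 11, 12}; 12 is a member.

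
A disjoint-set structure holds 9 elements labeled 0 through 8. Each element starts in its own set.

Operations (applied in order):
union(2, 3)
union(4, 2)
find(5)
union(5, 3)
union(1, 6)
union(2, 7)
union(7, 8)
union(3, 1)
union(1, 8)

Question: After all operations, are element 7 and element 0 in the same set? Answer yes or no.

Step 1: union(2, 3) -> merged; set of 2 now {2, 3}
Step 2: union(4, 2) -> merged; set of 4 now {2, 3, 4}
Step 3: find(5) -> no change; set of 5 is {5}
Step 4: union(5, 3) -> merged; set of 5 now {2, 3, 4, 5}
Step 5: union(1, 6) -> merged; set of 1 now {1, 6}
Step 6: union(2, 7) -> merged; set of 2 now {2, 3, 4, 5, 7}
Step 7: union(7, 8) -> merged; set of 7 now {2, 3, 4, 5, 7, 8}
Step 8: union(3, 1) -> merged; set of 3 now {1, 2, 3, 4, 5, 6, 7, 8}
Step 9: union(1, 8) -> already same set; set of 1 now {1, 2, 3, 4, 5, 6, 7, 8}
Set of 7: {1, 2, 3, 4, 5, 6, 7, 8}; 0 is not a member.

Answer: no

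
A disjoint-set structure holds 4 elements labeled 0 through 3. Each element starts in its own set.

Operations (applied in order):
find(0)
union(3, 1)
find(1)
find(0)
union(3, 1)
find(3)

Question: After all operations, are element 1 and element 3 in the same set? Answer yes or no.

Step 1: find(0) -> no change; set of 0 is {0}
Step 2: union(3, 1) -> merged; set of 3 now {1, 3}
Step 3: find(1) -> no change; set of 1 is {1, 3}
Step 4: find(0) -> no change; set of 0 is {0}
Step 5: union(3, 1) -> already same set; set of 3 now {1, 3}
Step 6: find(3) -> no change; set of 3 is {1, 3}
Set of 1: {1, 3}; 3 is a member.

Answer: yes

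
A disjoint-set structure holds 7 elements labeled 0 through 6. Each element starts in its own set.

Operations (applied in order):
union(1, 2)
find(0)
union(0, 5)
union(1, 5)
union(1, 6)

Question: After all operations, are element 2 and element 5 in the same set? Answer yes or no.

Answer: yes

Derivation:
Step 1: union(1, 2) -> merged; set of 1 now {1, 2}
Step 2: find(0) -> no change; set of 0 is {0}
Step 3: union(0, 5) -> merged; set of 0 now {0, 5}
Step 4: union(1, 5) -> merged; set of 1 now {0, 1, 2, 5}
Step 5: union(1, 6) -> merged; set of 1 now {0, 1, 2, 5, 6}
Set of 2: {0, 1, 2, 5, 6}; 5 is a member.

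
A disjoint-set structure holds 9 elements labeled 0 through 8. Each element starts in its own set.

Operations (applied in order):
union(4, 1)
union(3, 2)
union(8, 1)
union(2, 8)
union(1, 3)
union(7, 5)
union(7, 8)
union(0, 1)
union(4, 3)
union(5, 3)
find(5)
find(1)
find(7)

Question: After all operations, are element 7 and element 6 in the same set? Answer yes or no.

Step 1: union(4, 1) -> merged; set of 4 now {1, 4}
Step 2: union(3, 2) -> merged; set of 3 now {2, 3}
Step 3: union(8, 1) -> merged; set of 8 now {1, 4, 8}
Step 4: union(2, 8) -> merged; set of 2 now {1, 2, 3, 4, 8}
Step 5: union(1, 3) -> already same set; set of 1 now {1, 2, 3, 4, 8}
Step 6: union(7, 5) -> merged; set of 7 now {5, 7}
Step 7: union(7, 8) -> merged; set of 7 now {1, 2, 3, 4, 5, 7, 8}
Step 8: union(0, 1) -> merged; set of 0 now {0, 1, 2, 3, 4, 5, 7, 8}
Step 9: union(4, 3) -> already same set; set of 4 now {0, 1, 2, 3, 4, 5, 7, 8}
Step 10: union(5, 3) -> already same set; set of 5 now {0, 1, 2, 3, 4, 5, 7, 8}
Step 11: find(5) -> no change; set of 5 is {0, 1, 2, 3, 4, 5, 7, 8}
Step 12: find(1) -> no change; set of 1 is {0, 1, 2, 3, 4, 5, 7, 8}
Step 13: find(7) -> no change; set of 7 is {0, 1, 2, 3, 4, 5, 7, 8}
Set of 7: {0, 1, 2, 3, 4, 5, 7, 8}; 6 is not a member.

Answer: no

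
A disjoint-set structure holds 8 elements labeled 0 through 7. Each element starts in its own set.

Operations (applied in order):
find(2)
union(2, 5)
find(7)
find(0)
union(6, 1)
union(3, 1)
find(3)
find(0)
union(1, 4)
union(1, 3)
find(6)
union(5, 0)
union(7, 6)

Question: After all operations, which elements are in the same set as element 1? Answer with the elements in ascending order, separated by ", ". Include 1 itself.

Answer: 1, 3, 4, 6, 7

Derivation:
Step 1: find(2) -> no change; set of 2 is {2}
Step 2: union(2, 5) -> merged; set of 2 now {2, 5}
Step 3: find(7) -> no change; set of 7 is {7}
Step 4: find(0) -> no change; set of 0 is {0}
Step 5: union(6, 1) -> merged; set of 6 now {1, 6}
Step 6: union(3, 1) -> merged; set of 3 now {1, 3, 6}
Step 7: find(3) -> no change; set of 3 is {1, 3, 6}
Step 8: find(0) -> no change; set of 0 is {0}
Step 9: union(1, 4) -> merged; set of 1 now {1, 3, 4, 6}
Step 10: union(1, 3) -> already same set; set of 1 now {1, 3, 4, 6}
Step 11: find(6) -> no change; set of 6 is {1, 3, 4, 6}
Step 12: union(5, 0) -> merged; set of 5 now {0, 2, 5}
Step 13: union(7, 6) -> merged; set of 7 now {1, 3, 4, 6, 7}
Component of 1: {1, 3, 4, 6, 7}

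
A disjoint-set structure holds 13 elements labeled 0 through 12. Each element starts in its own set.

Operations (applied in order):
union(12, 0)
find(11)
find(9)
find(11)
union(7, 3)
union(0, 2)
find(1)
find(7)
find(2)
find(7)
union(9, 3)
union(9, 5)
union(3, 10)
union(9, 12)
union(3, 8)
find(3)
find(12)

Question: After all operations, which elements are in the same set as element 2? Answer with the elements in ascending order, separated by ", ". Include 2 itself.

Answer: 0, 2, 3, 5, 7, 8, 9, 10, 12

Derivation:
Step 1: union(12, 0) -> merged; set of 12 now {0, 12}
Step 2: find(11) -> no change; set of 11 is {11}
Step 3: find(9) -> no change; set of 9 is {9}
Step 4: find(11) -> no change; set of 11 is {11}
Step 5: union(7, 3) -> merged; set of 7 now {3, 7}
Step 6: union(0, 2) -> merged; set of 0 now {0, 2, 12}
Step 7: find(1) -> no change; set of 1 is {1}
Step 8: find(7) -> no change; set of 7 is {3, 7}
Step 9: find(2) -> no change; set of 2 is {0, 2, 12}
Step 10: find(7) -> no change; set of 7 is {3, 7}
Step 11: union(9, 3) -> merged; set of 9 now {3, 7, 9}
Step 12: union(9, 5) -> merged; set of 9 now {3, 5, 7, 9}
Step 13: union(3, 10) -> merged; set of 3 now {3, 5, 7, 9, 10}
Step 14: union(9, 12) -> merged; set of 9 now {0, 2, 3, 5, 7, 9, 10, 12}
Step 15: union(3, 8) -> merged; set of 3 now {0, 2, 3, 5, 7, 8, 9, 10, 12}
Step 16: find(3) -> no change; set of 3 is {0, 2, 3, 5, 7, 8, 9, 10, 12}
Step 17: find(12) -> no change; set of 12 is {0, 2, 3, 5, 7, 8, 9, 10, 12}
Component of 2: {0, 2, 3, 5, 7, 8, 9, 10, 12}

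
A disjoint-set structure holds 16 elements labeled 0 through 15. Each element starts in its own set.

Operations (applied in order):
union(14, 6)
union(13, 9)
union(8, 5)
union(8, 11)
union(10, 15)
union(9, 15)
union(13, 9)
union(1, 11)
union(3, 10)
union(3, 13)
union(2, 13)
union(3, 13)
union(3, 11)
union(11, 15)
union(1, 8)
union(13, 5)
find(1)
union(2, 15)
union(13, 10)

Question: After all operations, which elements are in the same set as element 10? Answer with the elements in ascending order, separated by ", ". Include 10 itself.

Answer: 1, 2, 3, 5, 8, 9, 10, 11, 13, 15

Derivation:
Step 1: union(14, 6) -> merged; set of 14 now {6, 14}
Step 2: union(13, 9) -> merged; set of 13 now {9, 13}
Step 3: union(8, 5) -> merged; set of 8 now {5, 8}
Step 4: union(8, 11) -> merged; set of 8 now {5, 8, 11}
Step 5: union(10, 15) -> merged; set of 10 now {10, 15}
Step 6: union(9, 15) -> merged; set of 9 now {9, 10, 13, 15}
Step 7: union(13, 9) -> already same set; set of 13 now {9, 10, 13, 15}
Step 8: union(1, 11) -> merged; set of 1 now {1, 5, 8, 11}
Step 9: union(3, 10) -> merged; set of 3 now {3, 9, 10, 13, 15}
Step 10: union(3, 13) -> already same set; set of 3 now {3, 9, 10, 13, 15}
Step 11: union(2, 13) -> merged; set of 2 now {2, 3, 9, 10, 13, 15}
Step 12: union(3, 13) -> already same set; set of 3 now {2, 3, 9, 10, 13, 15}
Step 13: union(3, 11) -> merged; set of 3 now {1, 2, 3, 5, 8, 9, 10, 11, 13, 15}
Step 14: union(11, 15) -> already same set; set of 11 now {1, 2, 3, 5, 8, 9, 10, 11, 13, 15}
Step 15: union(1, 8) -> already same set; set of 1 now {1, 2, 3, 5, 8, 9, 10, 11, 13, 15}
Step 16: union(13, 5) -> already same set; set of 13 now {1, 2, 3, 5, 8, 9, 10, 11, 13, 15}
Step 17: find(1) -> no change; set of 1 is {1, 2, 3, 5, 8, 9, 10, 11, 13, 15}
Step 18: union(2, 15) -> already same set; set of 2 now {1, 2, 3, 5, 8, 9, 10, 11, 13, 15}
Step 19: union(13, 10) -> already same set; set of 13 now {1, 2, 3, 5, 8, 9, 10, 11, 13, 15}
Component of 10: {1, 2, 3, 5, 8, 9, 10, 11, 13, 15}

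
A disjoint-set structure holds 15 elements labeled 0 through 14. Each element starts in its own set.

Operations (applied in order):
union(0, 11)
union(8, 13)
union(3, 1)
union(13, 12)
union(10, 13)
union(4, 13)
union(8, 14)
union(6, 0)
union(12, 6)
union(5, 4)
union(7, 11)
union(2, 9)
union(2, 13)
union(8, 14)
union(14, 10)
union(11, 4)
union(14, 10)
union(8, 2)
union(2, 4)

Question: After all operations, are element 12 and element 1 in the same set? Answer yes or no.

Answer: no

Derivation:
Step 1: union(0, 11) -> merged; set of 0 now {0, 11}
Step 2: union(8, 13) -> merged; set of 8 now {8, 13}
Step 3: union(3, 1) -> merged; set of 3 now {1, 3}
Step 4: union(13, 12) -> merged; set of 13 now {8, 12, 13}
Step 5: union(10, 13) -> merged; set of 10 now {8, 10, 12, 13}
Step 6: union(4, 13) -> merged; set of 4 now {4, 8, 10, 12, 13}
Step 7: union(8, 14) -> merged; set of 8 now {4, 8, 10, 12, 13, 14}
Step 8: union(6, 0) -> merged; set of 6 now {0, 6, 11}
Step 9: union(12, 6) -> merged; set of 12 now {0, 4, 6, 8, 10, 11, 12, 13, 14}
Step 10: union(5, 4) -> merged; set of 5 now {0, 4, 5, 6, 8, 10, 11, 12, 13, 14}
Step 11: union(7, 11) -> merged; set of 7 now {0, 4, 5, 6, 7, 8, 10, 11, 12, 13, 14}
Step 12: union(2, 9) -> merged; set of 2 now {2, 9}
Step 13: union(2, 13) -> merged; set of 2 now {0, 2, 4, 5, 6, 7, 8, 9, 10, 11, 12, 13, 14}
Step 14: union(8, 14) -> already same set; set of 8 now {0, 2, 4, 5, 6, 7, 8, 9, 10, 11, 12, 13, 14}
Step 15: union(14, 10) -> already same set; set of 14 now {0, 2, 4, 5, 6, 7, 8, 9, 10, 11, 12, 13, 14}
Step 16: union(11, 4) -> already same set; set of 11 now {0, 2, 4, 5, 6, 7, 8, 9, 10, 11, 12, 13, 14}
Step 17: union(14, 10) -> already same set; set of 14 now {0, 2, 4, 5, 6, 7, 8, 9, 10, 11, 12, 13, 14}
Step 18: union(8, 2) -> already same set; set of 8 now {0, 2, 4, 5, 6, 7, 8, 9, 10, 11, 12, 13, 14}
Step 19: union(2, 4) -> already same set; set of 2 now {0, 2, 4, 5, 6, 7, 8, 9, 10, 11, 12, 13, 14}
Set of 12: {0, 2, 4, 5, 6, 7, 8, 9, 10, 11, 12, 13, 14}; 1 is not a member.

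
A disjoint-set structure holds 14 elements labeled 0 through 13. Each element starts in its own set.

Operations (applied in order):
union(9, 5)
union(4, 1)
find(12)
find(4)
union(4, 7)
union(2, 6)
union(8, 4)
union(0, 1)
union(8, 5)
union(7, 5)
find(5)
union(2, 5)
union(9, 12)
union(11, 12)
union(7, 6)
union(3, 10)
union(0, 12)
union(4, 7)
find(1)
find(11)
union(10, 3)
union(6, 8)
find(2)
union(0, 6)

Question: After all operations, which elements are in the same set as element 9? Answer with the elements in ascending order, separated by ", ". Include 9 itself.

Step 1: union(9, 5) -> merged; set of 9 now {5, 9}
Step 2: union(4, 1) -> merged; set of 4 now {1, 4}
Step 3: find(12) -> no change; set of 12 is {12}
Step 4: find(4) -> no change; set of 4 is {1, 4}
Step 5: union(4, 7) -> merged; set of 4 now {1, 4, 7}
Step 6: union(2, 6) -> merged; set of 2 now {2, 6}
Step 7: union(8, 4) -> merged; set of 8 now {1, 4, 7, 8}
Step 8: union(0, 1) -> merged; set of 0 now {0, 1, 4, 7, 8}
Step 9: union(8, 5) -> merged; set of 8 now {0, 1, 4, 5, 7, 8, 9}
Step 10: union(7, 5) -> already same set; set of 7 now {0, 1, 4, 5, 7, 8, 9}
Step 11: find(5) -> no change; set of 5 is {0, 1, 4, 5, 7, 8, 9}
Step 12: union(2, 5) -> merged; set of 2 now {0, 1, 2, 4, 5, 6, 7, 8, 9}
Step 13: union(9, 12) -> merged; set of 9 now {0, 1, 2, 4, 5, 6, 7, 8, 9, 12}
Step 14: union(11, 12) -> merged; set of 11 now {0, 1, 2, 4, 5, 6, 7, 8, 9, 11, 12}
Step 15: union(7, 6) -> already same set; set of 7 now {0, 1, 2, 4, 5, 6, 7, 8, 9, 11, 12}
Step 16: union(3, 10) -> merged; set of 3 now {3, 10}
Step 17: union(0, 12) -> already same set; set of 0 now {0, 1, 2, 4, 5, 6, 7, 8, 9, 11, 12}
Step 18: union(4, 7) -> already same set; set of 4 now {0, 1, 2, 4, 5, 6, 7, 8, 9, 11, 12}
Step 19: find(1) -> no change; set of 1 is {0, 1, 2, 4, 5, 6, 7, 8, 9, 11, 12}
Step 20: find(11) -> no change; set of 11 is {0, 1, 2, 4, 5, 6, 7, 8, 9, 11, 12}
Step 21: union(10, 3) -> already same set; set of 10 now {3, 10}
Step 22: union(6, 8) -> already same set; set of 6 now {0, 1, 2, 4, 5, 6, 7, 8, 9, 11, 12}
Step 23: find(2) -> no change; set of 2 is {0, 1, 2, 4, 5, 6, 7, 8, 9, 11, 12}
Step 24: union(0, 6) -> already same set; set of 0 now {0, 1, 2, 4, 5, 6, 7, 8, 9, 11, 12}
Component of 9: {0, 1, 2, 4, 5, 6, 7, 8, 9, 11, 12}

Answer: 0, 1, 2, 4, 5, 6, 7, 8, 9, 11, 12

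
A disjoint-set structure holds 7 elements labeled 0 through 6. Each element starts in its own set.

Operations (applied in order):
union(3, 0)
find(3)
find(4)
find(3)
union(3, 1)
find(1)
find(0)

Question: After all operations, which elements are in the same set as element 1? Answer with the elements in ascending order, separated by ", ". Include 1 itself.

Step 1: union(3, 0) -> merged; set of 3 now {0, 3}
Step 2: find(3) -> no change; set of 3 is {0, 3}
Step 3: find(4) -> no change; set of 4 is {4}
Step 4: find(3) -> no change; set of 3 is {0, 3}
Step 5: union(3, 1) -> merged; set of 3 now {0, 1, 3}
Step 6: find(1) -> no change; set of 1 is {0, 1, 3}
Step 7: find(0) -> no change; set of 0 is {0, 1, 3}
Component of 1: {0, 1, 3}

Answer: 0, 1, 3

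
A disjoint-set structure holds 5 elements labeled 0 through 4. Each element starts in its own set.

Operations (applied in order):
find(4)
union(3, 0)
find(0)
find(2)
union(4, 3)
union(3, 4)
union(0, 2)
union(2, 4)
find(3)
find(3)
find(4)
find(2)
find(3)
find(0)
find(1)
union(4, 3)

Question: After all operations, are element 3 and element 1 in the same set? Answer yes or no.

Step 1: find(4) -> no change; set of 4 is {4}
Step 2: union(3, 0) -> merged; set of 3 now {0, 3}
Step 3: find(0) -> no change; set of 0 is {0, 3}
Step 4: find(2) -> no change; set of 2 is {2}
Step 5: union(4, 3) -> merged; set of 4 now {0, 3, 4}
Step 6: union(3, 4) -> already same set; set of 3 now {0, 3, 4}
Step 7: union(0, 2) -> merged; set of 0 now {0, 2, 3, 4}
Step 8: union(2, 4) -> already same set; set of 2 now {0, 2, 3, 4}
Step 9: find(3) -> no change; set of 3 is {0, 2, 3, 4}
Step 10: find(3) -> no change; set of 3 is {0, 2, 3, 4}
Step 11: find(4) -> no change; set of 4 is {0, 2, 3, 4}
Step 12: find(2) -> no change; set of 2 is {0, 2, 3, 4}
Step 13: find(3) -> no change; set of 3 is {0, 2, 3, 4}
Step 14: find(0) -> no change; set of 0 is {0, 2, 3, 4}
Step 15: find(1) -> no change; set of 1 is {1}
Step 16: union(4, 3) -> already same set; set of 4 now {0, 2, 3, 4}
Set of 3: {0, 2, 3, 4}; 1 is not a member.

Answer: no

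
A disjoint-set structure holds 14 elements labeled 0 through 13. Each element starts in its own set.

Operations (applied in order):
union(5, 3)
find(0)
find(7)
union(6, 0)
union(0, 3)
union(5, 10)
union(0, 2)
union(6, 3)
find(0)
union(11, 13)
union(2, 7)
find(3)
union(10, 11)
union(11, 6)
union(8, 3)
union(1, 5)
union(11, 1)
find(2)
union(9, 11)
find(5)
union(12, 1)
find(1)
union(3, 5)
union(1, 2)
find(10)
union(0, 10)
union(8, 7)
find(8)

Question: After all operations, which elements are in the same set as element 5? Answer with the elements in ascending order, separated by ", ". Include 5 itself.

Step 1: union(5, 3) -> merged; set of 5 now {3, 5}
Step 2: find(0) -> no change; set of 0 is {0}
Step 3: find(7) -> no change; set of 7 is {7}
Step 4: union(6, 0) -> merged; set of 6 now {0, 6}
Step 5: union(0, 3) -> merged; set of 0 now {0, 3, 5, 6}
Step 6: union(5, 10) -> merged; set of 5 now {0, 3, 5, 6, 10}
Step 7: union(0, 2) -> merged; set of 0 now {0, 2, 3, 5, 6, 10}
Step 8: union(6, 3) -> already same set; set of 6 now {0, 2, 3, 5, 6, 10}
Step 9: find(0) -> no change; set of 0 is {0, 2, 3, 5, 6, 10}
Step 10: union(11, 13) -> merged; set of 11 now {11, 13}
Step 11: union(2, 7) -> merged; set of 2 now {0, 2, 3, 5, 6, 7, 10}
Step 12: find(3) -> no change; set of 3 is {0, 2, 3, 5, 6, 7, 10}
Step 13: union(10, 11) -> merged; set of 10 now {0, 2, 3, 5, 6, 7, 10, 11, 13}
Step 14: union(11, 6) -> already same set; set of 11 now {0, 2, 3, 5, 6, 7, 10, 11, 13}
Step 15: union(8, 3) -> merged; set of 8 now {0, 2, 3, 5, 6, 7, 8, 10, 11, 13}
Step 16: union(1, 5) -> merged; set of 1 now {0, 1, 2, 3, 5, 6, 7, 8, 10, 11, 13}
Step 17: union(11, 1) -> already same set; set of 11 now {0, 1, 2, 3, 5, 6, 7, 8, 10, 11, 13}
Step 18: find(2) -> no change; set of 2 is {0, 1, 2, 3, 5, 6, 7, 8, 10, 11, 13}
Step 19: union(9, 11) -> merged; set of 9 now {0, 1, 2, 3, 5, 6, 7, 8, 9, 10, 11, 13}
Step 20: find(5) -> no change; set of 5 is {0, 1, 2, 3, 5, 6, 7, 8, 9, 10, 11, 13}
Step 21: union(12, 1) -> merged; set of 12 now {0, 1, 2, 3, 5, 6, 7, 8, 9, 10, 11, 12, 13}
Step 22: find(1) -> no change; set of 1 is {0, 1, 2, 3, 5, 6, 7, 8, 9, 10, 11, 12, 13}
Step 23: union(3, 5) -> already same set; set of 3 now {0, 1, 2, 3, 5, 6, 7, 8, 9, 10, 11, 12, 13}
Step 24: union(1, 2) -> already same set; set of 1 now {0, 1, 2, 3, 5, 6, 7, 8, 9, 10, 11, 12, 13}
Step 25: find(10) -> no change; set of 10 is {0, 1, 2, 3, 5, 6, 7, 8, 9, 10, 11, 12, 13}
Step 26: union(0, 10) -> already same set; set of 0 now {0, 1, 2, 3, 5, 6, 7, 8, 9, 10, 11, 12, 13}
Step 27: union(8, 7) -> already same set; set of 8 now {0, 1, 2, 3, 5, 6, 7, 8, 9, 10, 11, 12, 13}
Step 28: find(8) -> no change; set of 8 is {0, 1, 2, 3, 5, 6, 7, 8, 9, 10, 11, 12, 13}
Component of 5: {0, 1, 2, 3, 5, 6, 7, 8, 9, 10, 11, 12, 13}

Answer: 0, 1, 2, 3, 5, 6, 7, 8, 9, 10, 11, 12, 13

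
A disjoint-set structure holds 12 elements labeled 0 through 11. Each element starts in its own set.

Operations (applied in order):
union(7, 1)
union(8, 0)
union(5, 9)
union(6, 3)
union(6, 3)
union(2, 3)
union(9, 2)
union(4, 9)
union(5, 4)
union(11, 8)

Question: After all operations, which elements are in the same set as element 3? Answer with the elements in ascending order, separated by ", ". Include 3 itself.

Answer: 2, 3, 4, 5, 6, 9

Derivation:
Step 1: union(7, 1) -> merged; set of 7 now {1, 7}
Step 2: union(8, 0) -> merged; set of 8 now {0, 8}
Step 3: union(5, 9) -> merged; set of 5 now {5, 9}
Step 4: union(6, 3) -> merged; set of 6 now {3, 6}
Step 5: union(6, 3) -> already same set; set of 6 now {3, 6}
Step 6: union(2, 3) -> merged; set of 2 now {2, 3, 6}
Step 7: union(9, 2) -> merged; set of 9 now {2, 3, 5, 6, 9}
Step 8: union(4, 9) -> merged; set of 4 now {2, 3, 4, 5, 6, 9}
Step 9: union(5, 4) -> already same set; set of 5 now {2, 3, 4, 5, 6, 9}
Step 10: union(11, 8) -> merged; set of 11 now {0, 8, 11}
Component of 3: {2, 3, 4, 5, 6, 9}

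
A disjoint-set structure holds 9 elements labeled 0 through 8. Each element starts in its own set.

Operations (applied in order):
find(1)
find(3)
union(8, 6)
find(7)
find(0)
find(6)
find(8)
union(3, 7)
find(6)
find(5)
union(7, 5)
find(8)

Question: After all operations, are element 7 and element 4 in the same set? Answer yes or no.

Answer: no

Derivation:
Step 1: find(1) -> no change; set of 1 is {1}
Step 2: find(3) -> no change; set of 3 is {3}
Step 3: union(8, 6) -> merged; set of 8 now {6, 8}
Step 4: find(7) -> no change; set of 7 is {7}
Step 5: find(0) -> no change; set of 0 is {0}
Step 6: find(6) -> no change; set of 6 is {6, 8}
Step 7: find(8) -> no change; set of 8 is {6, 8}
Step 8: union(3, 7) -> merged; set of 3 now {3, 7}
Step 9: find(6) -> no change; set of 6 is {6, 8}
Step 10: find(5) -> no change; set of 5 is {5}
Step 11: union(7, 5) -> merged; set of 7 now {3, 5, 7}
Step 12: find(8) -> no change; set of 8 is {6, 8}
Set of 7: {3, 5, 7}; 4 is not a member.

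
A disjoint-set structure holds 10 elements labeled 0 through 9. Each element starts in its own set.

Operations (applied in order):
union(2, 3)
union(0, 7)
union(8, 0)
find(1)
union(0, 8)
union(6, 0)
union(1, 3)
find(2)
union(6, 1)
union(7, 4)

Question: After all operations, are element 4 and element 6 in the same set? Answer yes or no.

Answer: yes

Derivation:
Step 1: union(2, 3) -> merged; set of 2 now {2, 3}
Step 2: union(0, 7) -> merged; set of 0 now {0, 7}
Step 3: union(8, 0) -> merged; set of 8 now {0, 7, 8}
Step 4: find(1) -> no change; set of 1 is {1}
Step 5: union(0, 8) -> already same set; set of 0 now {0, 7, 8}
Step 6: union(6, 0) -> merged; set of 6 now {0, 6, 7, 8}
Step 7: union(1, 3) -> merged; set of 1 now {1, 2, 3}
Step 8: find(2) -> no change; set of 2 is {1, 2, 3}
Step 9: union(6, 1) -> merged; set of 6 now {0, 1, 2, 3, 6, 7, 8}
Step 10: union(7, 4) -> merged; set of 7 now {0, 1, 2, 3, 4, 6, 7, 8}
Set of 4: {0, 1, 2, 3, 4, 6, 7, 8}; 6 is a member.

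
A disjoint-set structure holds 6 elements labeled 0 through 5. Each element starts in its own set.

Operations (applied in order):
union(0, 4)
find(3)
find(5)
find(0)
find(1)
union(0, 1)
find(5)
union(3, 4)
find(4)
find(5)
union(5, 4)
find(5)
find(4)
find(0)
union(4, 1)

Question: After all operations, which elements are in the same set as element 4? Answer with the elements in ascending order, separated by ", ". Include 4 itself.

Step 1: union(0, 4) -> merged; set of 0 now {0, 4}
Step 2: find(3) -> no change; set of 3 is {3}
Step 3: find(5) -> no change; set of 5 is {5}
Step 4: find(0) -> no change; set of 0 is {0, 4}
Step 5: find(1) -> no change; set of 1 is {1}
Step 6: union(0, 1) -> merged; set of 0 now {0, 1, 4}
Step 7: find(5) -> no change; set of 5 is {5}
Step 8: union(3, 4) -> merged; set of 3 now {0, 1, 3, 4}
Step 9: find(4) -> no change; set of 4 is {0, 1, 3, 4}
Step 10: find(5) -> no change; set of 5 is {5}
Step 11: union(5, 4) -> merged; set of 5 now {0, 1, 3, 4, 5}
Step 12: find(5) -> no change; set of 5 is {0, 1, 3, 4, 5}
Step 13: find(4) -> no change; set of 4 is {0, 1, 3, 4, 5}
Step 14: find(0) -> no change; set of 0 is {0, 1, 3, 4, 5}
Step 15: union(4, 1) -> already same set; set of 4 now {0, 1, 3, 4, 5}
Component of 4: {0, 1, 3, 4, 5}

Answer: 0, 1, 3, 4, 5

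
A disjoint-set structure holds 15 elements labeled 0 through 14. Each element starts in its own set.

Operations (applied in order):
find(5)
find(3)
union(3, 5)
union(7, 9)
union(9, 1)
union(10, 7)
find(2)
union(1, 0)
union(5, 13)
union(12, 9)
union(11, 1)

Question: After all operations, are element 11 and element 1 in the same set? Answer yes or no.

Answer: yes

Derivation:
Step 1: find(5) -> no change; set of 5 is {5}
Step 2: find(3) -> no change; set of 3 is {3}
Step 3: union(3, 5) -> merged; set of 3 now {3, 5}
Step 4: union(7, 9) -> merged; set of 7 now {7, 9}
Step 5: union(9, 1) -> merged; set of 9 now {1, 7, 9}
Step 6: union(10, 7) -> merged; set of 10 now {1, 7, 9, 10}
Step 7: find(2) -> no change; set of 2 is {2}
Step 8: union(1, 0) -> merged; set of 1 now {0, 1, 7, 9, 10}
Step 9: union(5, 13) -> merged; set of 5 now {3, 5, 13}
Step 10: union(12, 9) -> merged; set of 12 now {0, 1, 7, 9, 10, 12}
Step 11: union(11, 1) -> merged; set of 11 now {0, 1, 7, 9, 10, 11, 12}
Set of 11: {0, 1, 7, 9, 10, 11, 12}; 1 is a member.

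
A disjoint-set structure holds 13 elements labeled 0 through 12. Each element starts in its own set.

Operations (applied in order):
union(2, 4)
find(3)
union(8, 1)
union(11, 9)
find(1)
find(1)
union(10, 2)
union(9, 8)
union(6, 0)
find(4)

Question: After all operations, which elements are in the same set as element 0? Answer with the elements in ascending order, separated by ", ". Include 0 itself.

Answer: 0, 6

Derivation:
Step 1: union(2, 4) -> merged; set of 2 now {2, 4}
Step 2: find(3) -> no change; set of 3 is {3}
Step 3: union(8, 1) -> merged; set of 8 now {1, 8}
Step 4: union(11, 9) -> merged; set of 11 now {9, 11}
Step 5: find(1) -> no change; set of 1 is {1, 8}
Step 6: find(1) -> no change; set of 1 is {1, 8}
Step 7: union(10, 2) -> merged; set of 10 now {2, 4, 10}
Step 8: union(9, 8) -> merged; set of 9 now {1, 8, 9, 11}
Step 9: union(6, 0) -> merged; set of 6 now {0, 6}
Step 10: find(4) -> no change; set of 4 is {2, 4, 10}
Component of 0: {0, 6}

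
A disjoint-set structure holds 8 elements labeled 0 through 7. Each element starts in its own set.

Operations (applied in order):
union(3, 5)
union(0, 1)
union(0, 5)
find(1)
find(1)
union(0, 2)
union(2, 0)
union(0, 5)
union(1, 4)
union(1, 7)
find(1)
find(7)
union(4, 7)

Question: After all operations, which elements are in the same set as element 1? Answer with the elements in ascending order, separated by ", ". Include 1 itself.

Answer: 0, 1, 2, 3, 4, 5, 7

Derivation:
Step 1: union(3, 5) -> merged; set of 3 now {3, 5}
Step 2: union(0, 1) -> merged; set of 0 now {0, 1}
Step 3: union(0, 5) -> merged; set of 0 now {0, 1, 3, 5}
Step 4: find(1) -> no change; set of 1 is {0, 1, 3, 5}
Step 5: find(1) -> no change; set of 1 is {0, 1, 3, 5}
Step 6: union(0, 2) -> merged; set of 0 now {0, 1, 2, 3, 5}
Step 7: union(2, 0) -> already same set; set of 2 now {0, 1, 2, 3, 5}
Step 8: union(0, 5) -> already same set; set of 0 now {0, 1, 2, 3, 5}
Step 9: union(1, 4) -> merged; set of 1 now {0, 1, 2, 3, 4, 5}
Step 10: union(1, 7) -> merged; set of 1 now {0, 1, 2, 3, 4, 5, 7}
Step 11: find(1) -> no change; set of 1 is {0, 1, 2, 3, 4, 5, 7}
Step 12: find(7) -> no change; set of 7 is {0, 1, 2, 3, 4, 5, 7}
Step 13: union(4, 7) -> already same set; set of 4 now {0, 1, 2, 3, 4, 5, 7}
Component of 1: {0, 1, 2, 3, 4, 5, 7}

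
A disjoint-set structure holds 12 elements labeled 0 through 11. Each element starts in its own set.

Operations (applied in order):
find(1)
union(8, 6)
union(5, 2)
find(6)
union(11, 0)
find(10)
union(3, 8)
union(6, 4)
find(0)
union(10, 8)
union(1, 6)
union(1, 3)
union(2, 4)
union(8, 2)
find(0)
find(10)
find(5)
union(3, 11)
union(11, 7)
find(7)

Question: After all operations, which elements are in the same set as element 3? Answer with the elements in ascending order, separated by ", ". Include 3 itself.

Step 1: find(1) -> no change; set of 1 is {1}
Step 2: union(8, 6) -> merged; set of 8 now {6, 8}
Step 3: union(5, 2) -> merged; set of 5 now {2, 5}
Step 4: find(6) -> no change; set of 6 is {6, 8}
Step 5: union(11, 0) -> merged; set of 11 now {0, 11}
Step 6: find(10) -> no change; set of 10 is {10}
Step 7: union(3, 8) -> merged; set of 3 now {3, 6, 8}
Step 8: union(6, 4) -> merged; set of 6 now {3, 4, 6, 8}
Step 9: find(0) -> no change; set of 0 is {0, 11}
Step 10: union(10, 8) -> merged; set of 10 now {3, 4, 6, 8, 10}
Step 11: union(1, 6) -> merged; set of 1 now {1, 3, 4, 6, 8, 10}
Step 12: union(1, 3) -> already same set; set of 1 now {1, 3, 4, 6, 8, 10}
Step 13: union(2, 4) -> merged; set of 2 now {1, 2, 3, 4, 5, 6, 8, 10}
Step 14: union(8, 2) -> already same set; set of 8 now {1, 2, 3, 4, 5, 6, 8, 10}
Step 15: find(0) -> no change; set of 0 is {0, 11}
Step 16: find(10) -> no change; set of 10 is {1, 2, 3, 4, 5, 6, 8, 10}
Step 17: find(5) -> no change; set of 5 is {1, 2, 3, 4, 5, 6, 8, 10}
Step 18: union(3, 11) -> merged; set of 3 now {0, 1, 2, 3, 4, 5, 6, 8, 10, 11}
Step 19: union(11, 7) -> merged; set of 11 now {0, 1, 2, 3, 4, 5, 6, 7, 8, 10, 11}
Step 20: find(7) -> no change; set of 7 is {0, 1, 2, 3, 4, 5, 6, 7, 8, 10, 11}
Component of 3: {0, 1, 2, 3, 4, 5, 6, 7, 8, 10, 11}

Answer: 0, 1, 2, 3, 4, 5, 6, 7, 8, 10, 11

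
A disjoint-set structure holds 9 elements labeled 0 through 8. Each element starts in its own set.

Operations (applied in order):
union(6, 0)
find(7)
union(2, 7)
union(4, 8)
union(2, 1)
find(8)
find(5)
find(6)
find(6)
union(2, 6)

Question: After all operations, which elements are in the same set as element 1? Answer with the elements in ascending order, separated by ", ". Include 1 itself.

Step 1: union(6, 0) -> merged; set of 6 now {0, 6}
Step 2: find(7) -> no change; set of 7 is {7}
Step 3: union(2, 7) -> merged; set of 2 now {2, 7}
Step 4: union(4, 8) -> merged; set of 4 now {4, 8}
Step 5: union(2, 1) -> merged; set of 2 now {1, 2, 7}
Step 6: find(8) -> no change; set of 8 is {4, 8}
Step 7: find(5) -> no change; set of 5 is {5}
Step 8: find(6) -> no change; set of 6 is {0, 6}
Step 9: find(6) -> no change; set of 6 is {0, 6}
Step 10: union(2, 6) -> merged; set of 2 now {0, 1, 2, 6, 7}
Component of 1: {0, 1, 2, 6, 7}

Answer: 0, 1, 2, 6, 7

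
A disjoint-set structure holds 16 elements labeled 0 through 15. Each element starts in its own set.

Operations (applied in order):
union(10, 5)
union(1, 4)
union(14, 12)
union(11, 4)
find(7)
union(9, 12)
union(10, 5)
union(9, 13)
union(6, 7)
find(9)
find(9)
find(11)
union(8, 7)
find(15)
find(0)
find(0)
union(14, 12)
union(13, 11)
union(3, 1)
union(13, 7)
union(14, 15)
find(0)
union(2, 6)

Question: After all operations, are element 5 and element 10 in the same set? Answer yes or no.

Step 1: union(10, 5) -> merged; set of 10 now {5, 10}
Step 2: union(1, 4) -> merged; set of 1 now {1, 4}
Step 3: union(14, 12) -> merged; set of 14 now {12, 14}
Step 4: union(11, 4) -> merged; set of 11 now {1, 4, 11}
Step 5: find(7) -> no change; set of 7 is {7}
Step 6: union(9, 12) -> merged; set of 9 now {9, 12, 14}
Step 7: union(10, 5) -> already same set; set of 10 now {5, 10}
Step 8: union(9, 13) -> merged; set of 9 now {9, 12, 13, 14}
Step 9: union(6, 7) -> merged; set of 6 now {6, 7}
Step 10: find(9) -> no change; set of 9 is {9, 12, 13, 14}
Step 11: find(9) -> no change; set of 9 is {9, 12, 13, 14}
Step 12: find(11) -> no change; set of 11 is {1, 4, 11}
Step 13: union(8, 7) -> merged; set of 8 now {6, 7, 8}
Step 14: find(15) -> no change; set of 15 is {15}
Step 15: find(0) -> no change; set of 0 is {0}
Step 16: find(0) -> no change; set of 0 is {0}
Step 17: union(14, 12) -> already same set; set of 14 now {9, 12, 13, 14}
Step 18: union(13, 11) -> merged; set of 13 now {1, 4, 9, 11, 12, 13, 14}
Step 19: union(3, 1) -> merged; set of 3 now {1, 3, 4, 9, 11, 12, 13, 14}
Step 20: union(13, 7) -> merged; set of 13 now {1, 3, 4, 6, 7, 8, 9, 11, 12, 13, 14}
Step 21: union(14, 15) -> merged; set of 14 now {1, 3, 4, 6, 7, 8, 9, 11, 12, 13, 14, 15}
Step 22: find(0) -> no change; set of 0 is {0}
Step 23: union(2, 6) -> merged; set of 2 now {1, 2, 3, 4, 6, 7, 8, 9, 11, 12, 13, 14, 15}
Set of 5: {5, 10}; 10 is a member.

Answer: yes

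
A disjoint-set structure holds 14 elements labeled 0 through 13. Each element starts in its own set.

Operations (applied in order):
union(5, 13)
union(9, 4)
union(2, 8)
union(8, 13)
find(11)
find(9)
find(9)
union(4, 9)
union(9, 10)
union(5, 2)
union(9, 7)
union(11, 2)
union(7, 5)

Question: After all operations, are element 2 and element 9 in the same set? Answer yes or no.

Step 1: union(5, 13) -> merged; set of 5 now {5, 13}
Step 2: union(9, 4) -> merged; set of 9 now {4, 9}
Step 3: union(2, 8) -> merged; set of 2 now {2, 8}
Step 4: union(8, 13) -> merged; set of 8 now {2, 5, 8, 13}
Step 5: find(11) -> no change; set of 11 is {11}
Step 6: find(9) -> no change; set of 9 is {4, 9}
Step 7: find(9) -> no change; set of 9 is {4, 9}
Step 8: union(4, 9) -> already same set; set of 4 now {4, 9}
Step 9: union(9, 10) -> merged; set of 9 now {4, 9, 10}
Step 10: union(5, 2) -> already same set; set of 5 now {2, 5, 8, 13}
Step 11: union(9, 7) -> merged; set of 9 now {4, 7, 9, 10}
Step 12: union(11, 2) -> merged; set of 11 now {2, 5, 8, 11, 13}
Step 13: union(7, 5) -> merged; set of 7 now {2, 4, 5, 7, 8, 9, 10, 11, 13}
Set of 2: {2, 4, 5, 7, 8, 9, 10, 11, 13}; 9 is a member.

Answer: yes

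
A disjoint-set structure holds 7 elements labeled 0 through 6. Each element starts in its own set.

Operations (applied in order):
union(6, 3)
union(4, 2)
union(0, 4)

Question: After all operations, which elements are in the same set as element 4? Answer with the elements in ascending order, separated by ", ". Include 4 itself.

Step 1: union(6, 3) -> merged; set of 6 now {3, 6}
Step 2: union(4, 2) -> merged; set of 4 now {2, 4}
Step 3: union(0, 4) -> merged; set of 0 now {0, 2, 4}
Component of 4: {0, 2, 4}

Answer: 0, 2, 4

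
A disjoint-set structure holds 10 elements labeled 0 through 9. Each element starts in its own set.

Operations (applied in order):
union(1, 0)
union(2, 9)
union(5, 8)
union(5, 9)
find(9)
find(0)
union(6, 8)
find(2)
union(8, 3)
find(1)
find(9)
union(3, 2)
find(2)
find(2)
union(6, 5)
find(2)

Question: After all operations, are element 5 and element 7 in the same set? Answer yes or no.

Step 1: union(1, 0) -> merged; set of 1 now {0, 1}
Step 2: union(2, 9) -> merged; set of 2 now {2, 9}
Step 3: union(5, 8) -> merged; set of 5 now {5, 8}
Step 4: union(5, 9) -> merged; set of 5 now {2, 5, 8, 9}
Step 5: find(9) -> no change; set of 9 is {2, 5, 8, 9}
Step 6: find(0) -> no change; set of 0 is {0, 1}
Step 7: union(6, 8) -> merged; set of 6 now {2, 5, 6, 8, 9}
Step 8: find(2) -> no change; set of 2 is {2, 5, 6, 8, 9}
Step 9: union(8, 3) -> merged; set of 8 now {2, 3, 5, 6, 8, 9}
Step 10: find(1) -> no change; set of 1 is {0, 1}
Step 11: find(9) -> no change; set of 9 is {2, 3, 5, 6, 8, 9}
Step 12: union(3, 2) -> already same set; set of 3 now {2, 3, 5, 6, 8, 9}
Step 13: find(2) -> no change; set of 2 is {2, 3, 5, 6, 8, 9}
Step 14: find(2) -> no change; set of 2 is {2, 3, 5, 6, 8, 9}
Step 15: union(6, 5) -> already same set; set of 6 now {2, 3, 5, 6, 8, 9}
Step 16: find(2) -> no change; set of 2 is {2, 3, 5, 6, 8, 9}
Set of 5: {2, 3, 5, 6, 8, 9}; 7 is not a member.

Answer: no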